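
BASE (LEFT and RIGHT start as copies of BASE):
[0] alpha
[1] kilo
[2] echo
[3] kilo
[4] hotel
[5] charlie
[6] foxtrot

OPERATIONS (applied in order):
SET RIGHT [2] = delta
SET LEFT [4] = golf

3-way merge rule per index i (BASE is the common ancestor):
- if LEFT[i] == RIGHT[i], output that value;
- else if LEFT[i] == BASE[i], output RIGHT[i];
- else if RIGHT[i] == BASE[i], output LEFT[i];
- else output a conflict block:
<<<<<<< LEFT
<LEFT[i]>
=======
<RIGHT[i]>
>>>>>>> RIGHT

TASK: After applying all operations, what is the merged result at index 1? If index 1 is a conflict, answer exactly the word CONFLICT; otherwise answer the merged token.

Answer: kilo

Derivation:
Final LEFT:  [alpha, kilo, echo, kilo, golf, charlie, foxtrot]
Final RIGHT: [alpha, kilo, delta, kilo, hotel, charlie, foxtrot]
i=0: L=alpha R=alpha -> agree -> alpha
i=1: L=kilo R=kilo -> agree -> kilo
i=2: L=echo=BASE, R=delta -> take RIGHT -> delta
i=3: L=kilo R=kilo -> agree -> kilo
i=4: L=golf, R=hotel=BASE -> take LEFT -> golf
i=5: L=charlie R=charlie -> agree -> charlie
i=6: L=foxtrot R=foxtrot -> agree -> foxtrot
Index 1 -> kilo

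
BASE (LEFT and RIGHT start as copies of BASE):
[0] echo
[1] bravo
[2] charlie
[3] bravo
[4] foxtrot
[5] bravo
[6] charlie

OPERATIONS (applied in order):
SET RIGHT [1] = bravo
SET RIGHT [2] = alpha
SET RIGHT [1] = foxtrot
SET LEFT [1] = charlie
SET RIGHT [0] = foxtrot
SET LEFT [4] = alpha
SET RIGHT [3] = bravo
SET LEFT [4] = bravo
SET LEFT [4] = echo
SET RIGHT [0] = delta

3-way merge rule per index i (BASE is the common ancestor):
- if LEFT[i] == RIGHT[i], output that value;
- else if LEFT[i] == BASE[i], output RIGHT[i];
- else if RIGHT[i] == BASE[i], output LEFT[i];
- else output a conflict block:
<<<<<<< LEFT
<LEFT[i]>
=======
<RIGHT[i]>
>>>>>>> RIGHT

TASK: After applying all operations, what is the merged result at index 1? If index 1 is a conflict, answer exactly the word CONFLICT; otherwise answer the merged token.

Answer: CONFLICT

Derivation:
Final LEFT:  [echo, charlie, charlie, bravo, echo, bravo, charlie]
Final RIGHT: [delta, foxtrot, alpha, bravo, foxtrot, bravo, charlie]
i=0: L=echo=BASE, R=delta -> take RIGHT -> delta
i=1: BASE=bravo L=charlie R=foxtrot all differ -> CONFLICT
i=2: L=charlie=BASE, R=alpha -> take RIGHT -> alpha
i=3: L=bravo R=bravo -> agree -> bravo
i=4: L=echo, R=foxtrot=BASE -> take LEFT -> echo
i=5: L=bravo R=bravo -> agree -> bravo
i=6: L=charlie R=charlie -> agree -> charlie
Index 1 -> CONFLICT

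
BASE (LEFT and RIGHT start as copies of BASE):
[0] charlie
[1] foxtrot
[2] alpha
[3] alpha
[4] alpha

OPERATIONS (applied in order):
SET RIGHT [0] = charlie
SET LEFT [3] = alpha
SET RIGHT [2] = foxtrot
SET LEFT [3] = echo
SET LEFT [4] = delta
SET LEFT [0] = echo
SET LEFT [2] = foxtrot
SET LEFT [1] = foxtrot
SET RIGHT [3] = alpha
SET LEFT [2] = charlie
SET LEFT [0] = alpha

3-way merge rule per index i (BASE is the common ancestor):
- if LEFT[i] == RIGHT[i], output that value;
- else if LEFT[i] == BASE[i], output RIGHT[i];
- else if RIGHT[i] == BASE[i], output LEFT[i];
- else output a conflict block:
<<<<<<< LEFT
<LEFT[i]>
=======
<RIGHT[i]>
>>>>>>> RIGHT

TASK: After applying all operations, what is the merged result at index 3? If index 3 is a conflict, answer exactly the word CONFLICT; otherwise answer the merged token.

Final LEFT:  [alpha, foxtrot, charlie, echo, delta]
Final RIGHT: [charlie, foxtrot, foxtrot, alpha, alpha]
i=0: L=alpha, R=charlie=BASE -> take LEFT -> alpha
i=1: L=foxtrot R=foxtrot -> agree -> foxtrot
i=2: BASE=alpha L=charlie R=foxtrot all differ -> CONFLICT
i=3: L=echo, R=alpha=BASE -> take LEFT -> echo
i=4: L=delta, R=alpha=BASE -> take LEFT -> delta
Index 3 -> echo

Answer: echo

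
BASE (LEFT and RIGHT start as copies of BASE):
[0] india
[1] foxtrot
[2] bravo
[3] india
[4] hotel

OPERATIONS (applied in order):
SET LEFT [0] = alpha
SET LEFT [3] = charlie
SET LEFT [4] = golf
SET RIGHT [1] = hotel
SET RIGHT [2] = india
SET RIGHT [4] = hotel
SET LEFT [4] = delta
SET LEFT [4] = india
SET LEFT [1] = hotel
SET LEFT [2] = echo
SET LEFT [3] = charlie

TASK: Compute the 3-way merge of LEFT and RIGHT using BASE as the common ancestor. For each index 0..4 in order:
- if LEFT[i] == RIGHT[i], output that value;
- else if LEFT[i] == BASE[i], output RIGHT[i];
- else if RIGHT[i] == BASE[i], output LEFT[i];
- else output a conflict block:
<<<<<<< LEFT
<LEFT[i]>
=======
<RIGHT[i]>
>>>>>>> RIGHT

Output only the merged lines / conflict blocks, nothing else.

Final LEFT:  [alpha, hotel, echo, charlie, india]
Final RIGHT: [india, hotel, india, india, hotel]
i=0: L=alpha, R=india=BASE -> take LEFT -> alpha
i=1: L=hotel R=hotel -> agree -> hotel
i=2: BASE=bravo L=echo R=india all differ -> CONFLICT
i=3: L=charlie, R=india=BASE -> take LEFT -> charlie
i=4: L=india, R=hotel=BASE -> take LEFT -> india

Answer: alpha
hotel
<<<<<<< LEFT
echo
=======
india
>>>>>>> RIGHT
charlie
india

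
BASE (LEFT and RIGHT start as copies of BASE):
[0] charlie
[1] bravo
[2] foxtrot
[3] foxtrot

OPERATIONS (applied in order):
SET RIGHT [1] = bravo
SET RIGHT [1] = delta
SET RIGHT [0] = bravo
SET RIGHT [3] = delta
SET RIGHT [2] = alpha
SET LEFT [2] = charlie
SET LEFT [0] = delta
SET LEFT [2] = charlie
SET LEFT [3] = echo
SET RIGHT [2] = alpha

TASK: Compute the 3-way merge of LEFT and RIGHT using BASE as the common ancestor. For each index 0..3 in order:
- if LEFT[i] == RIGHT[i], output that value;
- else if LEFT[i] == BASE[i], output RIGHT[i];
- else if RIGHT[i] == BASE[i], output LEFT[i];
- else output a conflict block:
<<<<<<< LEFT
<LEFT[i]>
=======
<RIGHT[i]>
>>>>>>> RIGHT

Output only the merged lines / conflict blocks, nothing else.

Answer: <<<<<<< LEFT
delta
=======
bravo
>>>>>>> RIGHT
delta
<<<<<<< LEFT
charlie
=======
alpha
>>>>>>> RIGHT
<<<<<<< LEFT
echo
=======
delta
>>>>>>> RIGHT

Derivation:
Final LEFT:  [delta, bravo, charlie, echo]
Final RIGHT: [bravo, delta, alpha, delta]
i=0: BASE=charlie L=delta R=bravo all differ -> CONFLICT
i=1: L=bravo=BASE, R=delta -> take RIGHT -> delta
i=2: BASE=foxtrot L=charlie R=alpha all differ -> CONFLICT
i=3: BASE=foxtrot L=echo R=delta all differ -> CONFLICT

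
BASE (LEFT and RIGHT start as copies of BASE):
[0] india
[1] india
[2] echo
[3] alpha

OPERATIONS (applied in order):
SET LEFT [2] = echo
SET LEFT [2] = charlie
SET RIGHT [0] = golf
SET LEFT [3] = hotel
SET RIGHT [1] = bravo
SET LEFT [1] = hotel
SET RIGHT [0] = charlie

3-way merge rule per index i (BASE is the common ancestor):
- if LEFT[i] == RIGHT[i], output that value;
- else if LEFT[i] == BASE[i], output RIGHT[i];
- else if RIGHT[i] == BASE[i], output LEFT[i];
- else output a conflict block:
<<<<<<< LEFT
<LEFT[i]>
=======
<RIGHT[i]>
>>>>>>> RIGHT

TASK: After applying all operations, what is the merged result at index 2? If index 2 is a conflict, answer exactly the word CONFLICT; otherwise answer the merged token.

Answer: charlie

Derivation:
Final LEFT:  [india, hotel, charlie, hotel]
Final RIGHT: [charlie, bravo, echo, alpha]
i=0: L=india=BASE, R=charlie -> take RIGHT -> charlie
i=1: BASE=india L=hotel R=bravo all differ -> CONFLICT
i=2: L=charlie, R=echo=BASE -> take LEFT -> charlie
i=3: L=hotel, R=alpha=BASE -> take LEFT -> hotel
Index 2 -> charlie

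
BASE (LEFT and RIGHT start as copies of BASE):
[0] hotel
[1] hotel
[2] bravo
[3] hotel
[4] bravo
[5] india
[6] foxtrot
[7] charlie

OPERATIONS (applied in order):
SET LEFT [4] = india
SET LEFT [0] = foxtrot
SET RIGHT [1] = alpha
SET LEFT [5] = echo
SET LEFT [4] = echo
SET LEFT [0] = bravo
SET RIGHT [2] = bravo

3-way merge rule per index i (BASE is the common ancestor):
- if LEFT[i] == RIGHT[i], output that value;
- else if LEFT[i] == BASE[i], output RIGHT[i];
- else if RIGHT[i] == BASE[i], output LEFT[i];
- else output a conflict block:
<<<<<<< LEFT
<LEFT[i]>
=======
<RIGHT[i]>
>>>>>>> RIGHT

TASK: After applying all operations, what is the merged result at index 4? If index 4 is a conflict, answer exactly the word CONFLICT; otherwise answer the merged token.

Answer: echo

Derivation:
Final LEFT:  [bravo, hotel, bravo, hotel, echo, echo, foxtrot, charlie]
Final RIGHT: [hotel, alpha, bravo, hotel, bravo, india, foxtrot, charlie]
i=0: L=bravo, R=hotel=BASE -> take LEFT -> bravo
i=1: L=hotel=BASE, R=alpha -> take RIGHT -> alpha
i=2: L=bravo R=bravo -> agree -> bravo
i=3: L=hotel R=hotel -> agree -> hotel
i=4: L=echo, R=bravo=BASE -> take LEFT -> echo
i=5: L=echo, R=india=BASE -> take LEFT -> echo
i=6: L=foxtrot R=foxtrot -> agree -> foxtrot
i=7: L=charlie R=charlie -> agree -> charlie
Index 4 -> echo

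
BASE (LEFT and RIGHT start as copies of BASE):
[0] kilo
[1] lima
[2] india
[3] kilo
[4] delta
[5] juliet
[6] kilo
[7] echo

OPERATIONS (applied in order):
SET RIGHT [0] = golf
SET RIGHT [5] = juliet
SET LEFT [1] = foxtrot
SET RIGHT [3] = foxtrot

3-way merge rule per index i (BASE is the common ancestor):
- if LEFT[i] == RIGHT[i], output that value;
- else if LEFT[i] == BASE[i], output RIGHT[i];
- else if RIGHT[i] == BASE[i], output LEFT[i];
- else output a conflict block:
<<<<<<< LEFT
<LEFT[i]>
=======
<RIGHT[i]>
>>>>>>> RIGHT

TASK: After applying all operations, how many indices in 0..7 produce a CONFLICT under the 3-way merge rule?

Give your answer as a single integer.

Final LEFT:  [kilo, foxtrot, india, kilo, delta, juliet, kilo, echo]
Final RIGHT: [golf, lima, india, foxtrot, delta, juliet, kilo, echo]
i=0: L=kilo=BASE, R=golf -> take RIGHT -> golf
i=1: L=foxtrot, R=lima=BASE -> take LEFT -> foxtrot
i=2: L=india R=india -> agree -> india
i=3: L=kilo=BASE, R=foxtrot -> take RIGHT -> foxtrot
i=4: L=delta R=delta -> agree -> delta
i=5: L=juliet R=juliet -> agree -> juliet
i=6: L=kilo R=kilo -> agree -> kilo
i=7: L=echo R=echo -> agree -> echo
Conflict count: 0

Answer: 0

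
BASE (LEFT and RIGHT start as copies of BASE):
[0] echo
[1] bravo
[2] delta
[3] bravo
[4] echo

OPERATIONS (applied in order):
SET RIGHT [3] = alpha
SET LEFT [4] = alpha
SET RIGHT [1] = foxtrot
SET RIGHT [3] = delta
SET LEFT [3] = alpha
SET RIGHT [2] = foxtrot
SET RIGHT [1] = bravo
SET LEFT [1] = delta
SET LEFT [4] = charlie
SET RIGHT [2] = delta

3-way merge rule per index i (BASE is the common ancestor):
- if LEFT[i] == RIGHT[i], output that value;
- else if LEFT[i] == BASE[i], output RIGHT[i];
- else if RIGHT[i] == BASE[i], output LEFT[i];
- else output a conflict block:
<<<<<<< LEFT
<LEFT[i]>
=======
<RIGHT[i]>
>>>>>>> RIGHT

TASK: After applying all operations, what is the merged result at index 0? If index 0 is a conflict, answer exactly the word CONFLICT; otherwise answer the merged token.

Answer: echo

Derivation:
Final LEFT:  [echo, delta, delta, alpha, charlie]
Final RIGHT: [echo, bravo, delta, delta, echo]
i=0: L=echo R=echo -> agree -> echo
i=1: L=delta, R=bravo=BASE -> take LEFT -> delta
i=2: L=delta R=delta -> agree -> delta
i=3: BASE=bravo L=alpha R=delta all differ -> CONFLICT
i=4: L=charlie, R=echo=BASE -> take LEFT -> charlie
Index 0 -> echo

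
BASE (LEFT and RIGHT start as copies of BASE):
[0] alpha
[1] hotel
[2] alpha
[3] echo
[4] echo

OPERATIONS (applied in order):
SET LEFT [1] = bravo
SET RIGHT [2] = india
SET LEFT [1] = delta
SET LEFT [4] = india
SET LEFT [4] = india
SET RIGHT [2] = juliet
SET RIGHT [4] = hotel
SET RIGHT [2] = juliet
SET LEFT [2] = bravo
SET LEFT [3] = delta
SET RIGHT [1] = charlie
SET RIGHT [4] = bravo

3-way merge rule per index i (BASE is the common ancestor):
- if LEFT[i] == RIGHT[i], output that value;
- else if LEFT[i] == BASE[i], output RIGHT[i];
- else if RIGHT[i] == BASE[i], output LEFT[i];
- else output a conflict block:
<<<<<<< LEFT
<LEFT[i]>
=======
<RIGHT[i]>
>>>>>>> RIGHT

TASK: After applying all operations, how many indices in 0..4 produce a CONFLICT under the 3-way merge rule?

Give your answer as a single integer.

Answer: 3

Derivation:
Final LEFT:  [alpha, delta, bravo, delta, india]
Final RIGHT: [alpha, charlie, juliet, echo, bravo]
i=0: L=alpha R=alpha -> agree -> alpha
i=1: BASE=hotel L=delta R=charlie all differ -> CONFLICT
i=2: BASE=alpha L=bravo R=juliet all differ -> CONFLICT
i=3: L=delta, R=echo=BASE -> take LEFT -> delta
i=4: BASE=echo L=india R=bravo all differ -> CONFLICT
Conflict count: 3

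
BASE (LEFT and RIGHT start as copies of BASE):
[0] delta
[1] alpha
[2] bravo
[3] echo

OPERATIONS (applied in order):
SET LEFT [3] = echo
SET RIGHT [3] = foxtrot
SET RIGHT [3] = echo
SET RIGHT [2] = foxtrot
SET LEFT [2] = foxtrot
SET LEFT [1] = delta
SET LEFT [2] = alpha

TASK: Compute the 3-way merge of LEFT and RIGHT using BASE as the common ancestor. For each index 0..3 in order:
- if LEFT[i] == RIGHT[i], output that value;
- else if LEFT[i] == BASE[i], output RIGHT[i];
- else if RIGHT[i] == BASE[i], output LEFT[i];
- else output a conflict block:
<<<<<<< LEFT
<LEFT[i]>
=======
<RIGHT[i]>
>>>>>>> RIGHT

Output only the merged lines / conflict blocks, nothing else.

Final LEFT:  [delta, delta, alpha, echo]
Final RIGHT: [delta, alpha, foxtrot, echo]
i=0: L=delta R=delta -> agree -> delta
i=1: L=delta, R=alpha=BASE -> take LEFT -> delta
i=2: BASE=bravo L=alpha R=foxtrot all differ -> CONFLICT
i=3: L=echo R=echo -> agree -> echo

Answer: delta
delta
<<<<<<< LEFT
alpha
=======
foxtrot
>>>>>>> RIGHT
echo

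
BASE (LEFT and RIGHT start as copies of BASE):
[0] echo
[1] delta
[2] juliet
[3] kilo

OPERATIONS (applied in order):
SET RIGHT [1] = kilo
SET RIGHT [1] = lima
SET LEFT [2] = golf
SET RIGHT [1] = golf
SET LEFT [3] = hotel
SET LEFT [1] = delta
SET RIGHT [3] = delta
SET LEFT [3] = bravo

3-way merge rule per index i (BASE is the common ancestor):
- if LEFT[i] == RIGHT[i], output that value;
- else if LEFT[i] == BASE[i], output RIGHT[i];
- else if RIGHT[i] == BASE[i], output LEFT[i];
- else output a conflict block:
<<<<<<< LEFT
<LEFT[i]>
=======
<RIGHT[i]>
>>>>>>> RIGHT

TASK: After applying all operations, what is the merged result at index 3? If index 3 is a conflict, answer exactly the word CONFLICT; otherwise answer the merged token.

Final LEFT:  [echo, delta, golf, bravo]
Final RIGHT: [echo, golf, juliet, delta]
i=0: L=echo R=echo -> agree -> echo
i=1: L=delta=BASE, R=golf -> take RIGHT -> golf
i=2: L=golf, R=juliet=BASE -> take LEFT -> golf
i=3: BASE=kilo L=bravo R=delta all differ -> CONFLICT
Index 3 -> CONFLICT

Answer: CONFLICT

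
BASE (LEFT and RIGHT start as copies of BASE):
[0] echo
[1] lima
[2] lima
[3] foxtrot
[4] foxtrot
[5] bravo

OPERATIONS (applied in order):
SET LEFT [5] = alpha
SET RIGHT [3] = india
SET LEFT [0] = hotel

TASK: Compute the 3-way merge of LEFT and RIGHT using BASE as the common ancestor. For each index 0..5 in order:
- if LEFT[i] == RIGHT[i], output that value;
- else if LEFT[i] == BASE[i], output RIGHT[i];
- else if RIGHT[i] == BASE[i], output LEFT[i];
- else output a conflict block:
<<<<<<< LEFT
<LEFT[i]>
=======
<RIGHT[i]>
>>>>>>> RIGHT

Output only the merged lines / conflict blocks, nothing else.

Final LEFT:  [hotel, lima, lima, foxtrot, foxtrot, alpha]
Final RIGHT: [echo, lima, lima, india, foxtrot, bravo]
i=0: L=hotel, R=echo=BASE -> take LEFT -> hotel
i=1: L=lima R=lima -> agree -> lima
i=2: L=lima R=lima -> agree -> lima
i=3: L=foxtrot=BASE, R=india -> take RIGHT -> india
i=4: L=foxtrot R=foxtrot -> agree -> foxtrot
i=5: L=alpha, R=bravo=BASE -> take LEFT -> alpha

Answer: hotel
lima
lima
india
foxtrot
alpha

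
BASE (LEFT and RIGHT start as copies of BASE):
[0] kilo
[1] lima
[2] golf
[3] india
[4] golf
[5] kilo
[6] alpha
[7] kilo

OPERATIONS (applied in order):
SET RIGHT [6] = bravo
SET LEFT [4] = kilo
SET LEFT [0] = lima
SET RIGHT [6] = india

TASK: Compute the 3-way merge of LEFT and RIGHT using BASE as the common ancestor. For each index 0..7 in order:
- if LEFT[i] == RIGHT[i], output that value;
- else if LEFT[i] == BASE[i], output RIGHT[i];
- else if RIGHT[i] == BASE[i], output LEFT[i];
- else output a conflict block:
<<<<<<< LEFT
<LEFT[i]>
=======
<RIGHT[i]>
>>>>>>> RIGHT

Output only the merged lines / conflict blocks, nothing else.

Final LEFT:  [lima, lima, golf, india, kilo, kilo, alpha, kilo]
Final RIGHT: [kilo, lima, golf, india, golf, kilo, india, kilo]
i=0: L=lima, R=kilo=BASE -> take LEFT -> lima
i=1: L=lima R=lima -> agree -> lima
i=2: L=golf R=golf -> agree -> golf
i=3: L=india R=india -> agree -> india
i=4: L=kilo, R=golf=BASE -> take LEFT -> kilo
i=5: L=kilo R=kilo -> agree -> kilo
i=6: L=alpha=BASE, R=india -> take RIGHT -> india
i=7: L=kilo R=kilo -> agree -> kilo

Answer: lima
lima
golf
india
kilo
kilo
india
kilo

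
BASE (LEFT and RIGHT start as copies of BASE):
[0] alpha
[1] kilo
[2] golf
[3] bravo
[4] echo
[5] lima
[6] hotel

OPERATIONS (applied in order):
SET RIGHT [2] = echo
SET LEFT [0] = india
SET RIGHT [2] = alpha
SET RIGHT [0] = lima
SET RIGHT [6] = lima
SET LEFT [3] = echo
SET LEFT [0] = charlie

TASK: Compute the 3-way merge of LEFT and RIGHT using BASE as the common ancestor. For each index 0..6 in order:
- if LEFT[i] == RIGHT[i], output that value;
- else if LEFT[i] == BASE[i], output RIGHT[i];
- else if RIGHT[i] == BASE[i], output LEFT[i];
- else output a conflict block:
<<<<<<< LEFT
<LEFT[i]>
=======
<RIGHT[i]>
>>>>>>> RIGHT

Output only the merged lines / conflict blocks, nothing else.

Answer: <<<<<<< LEFT
charlie
=======
lima
>>>>>>> RIGHT
kilo
alpha
echo
echo
lima
lima

Derivation:
Final LEFT:  [charlie, kilo, golf, echo, echo, lima, hotel]
Final RIGHT: [lima, kilo, alpha, bravo, echo, lima, lima]
i=0: BASE=alpha L=charlie R=lima all differ -> CONFLICT
i=1: L=kilo R=kilo -> agree -> kilo
i=2: L=golf=BASE, R=alpha -> take RIGHT -> alpha
i=3: L=echo, R=bravo=BASE -> take LEFT -> echo
i=4: L=echo R=echo -> agree -> echo
i=5: L=lima R=lima -> agree -> lima
i=6: L=hotel=BASE, R=lima -> take RIGHT -> lima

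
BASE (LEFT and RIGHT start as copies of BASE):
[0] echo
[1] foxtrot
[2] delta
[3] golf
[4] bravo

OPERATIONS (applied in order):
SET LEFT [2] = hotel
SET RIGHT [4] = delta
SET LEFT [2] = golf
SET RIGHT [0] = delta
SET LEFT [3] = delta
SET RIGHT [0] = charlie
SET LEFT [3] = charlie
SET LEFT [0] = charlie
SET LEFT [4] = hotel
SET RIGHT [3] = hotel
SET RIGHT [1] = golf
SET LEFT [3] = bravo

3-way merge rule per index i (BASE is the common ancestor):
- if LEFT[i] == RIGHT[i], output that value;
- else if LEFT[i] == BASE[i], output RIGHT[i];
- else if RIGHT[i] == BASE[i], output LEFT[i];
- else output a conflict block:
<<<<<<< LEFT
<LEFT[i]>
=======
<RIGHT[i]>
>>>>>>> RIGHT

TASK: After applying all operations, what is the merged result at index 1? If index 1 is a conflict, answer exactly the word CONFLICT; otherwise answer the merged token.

Final LEFT:  [charlie, foxtrot, golf, bravo, hotel]
Final RIGHT: [charlie, golf, delta, hotel, delta]
i=0: L=charlie R=charlie -> agree -> charlie
i=1: L=foxtrot=BASE, R=golf -> take RIGHT -> golf
i=2: L=golf, R=delta=BASE -> take LEFT -> golf
i=3: BASE=golf L=bravo R=hotel all differ -> CONFLICT
i=4: BASE=bravo L=hotel R=delta all differ -> CONFLICT
Index 1 -> golf

Answer: golf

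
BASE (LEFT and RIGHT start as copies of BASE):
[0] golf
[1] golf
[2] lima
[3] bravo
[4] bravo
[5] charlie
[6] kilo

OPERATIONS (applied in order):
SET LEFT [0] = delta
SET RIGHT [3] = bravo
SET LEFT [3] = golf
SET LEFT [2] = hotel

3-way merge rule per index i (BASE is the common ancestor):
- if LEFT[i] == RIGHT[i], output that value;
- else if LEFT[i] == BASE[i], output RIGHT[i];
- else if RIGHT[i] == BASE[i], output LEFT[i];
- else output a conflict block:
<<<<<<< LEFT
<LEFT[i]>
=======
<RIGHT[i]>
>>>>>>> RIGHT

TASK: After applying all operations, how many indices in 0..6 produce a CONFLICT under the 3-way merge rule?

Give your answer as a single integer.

Final LEFT:  [delta, golf, hotel, golf, bravo, charlie, kilo]
Final RIGHT: [golf, golf, lima, bravo, bravo, charlie, kilo]
i=0: L=delta, R=golf=BASE -> take LEFT -> delta
i=1: L=golf R=golf -> agree -> golf
i=2: L=hotel, R=lima=BASE -> take LEFT -> hotel
i=3: L=golf, R=bravo=BASE -> take LEFT -> golf
i=4: L=bravo R=bravo -> agree -> bravo
i=5: L=charlie R=charlie -> agree -> charlie
i=6: L=kilo R=kilo -> agree -> kilo
Conflict count: 0

Answer: 0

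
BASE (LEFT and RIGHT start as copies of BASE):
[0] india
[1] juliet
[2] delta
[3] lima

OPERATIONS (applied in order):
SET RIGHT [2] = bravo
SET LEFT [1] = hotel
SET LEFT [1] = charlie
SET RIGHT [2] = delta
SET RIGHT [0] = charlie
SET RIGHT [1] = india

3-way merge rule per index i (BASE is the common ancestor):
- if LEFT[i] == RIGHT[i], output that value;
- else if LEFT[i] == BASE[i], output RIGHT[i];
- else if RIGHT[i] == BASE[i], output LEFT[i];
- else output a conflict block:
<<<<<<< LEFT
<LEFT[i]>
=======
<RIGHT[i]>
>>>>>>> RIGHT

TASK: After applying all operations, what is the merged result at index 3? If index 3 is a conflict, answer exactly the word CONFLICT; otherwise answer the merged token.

Answer: lima

Derivation:
Final LEFT:  [india, charlie, delta, lima]
Final RIGHT: [charlie, india, delta, lima]
i=0: L=india=BASE, R=charlie -> take RIGHT -> charlie
i=1: BASE=juliet L=charlie R=india all differ -> CONFLICT
i=2: L=delta R=delta -> agree -> delta
i=3: L=lima R=lima -> agree -> lima
Index 3 -> lima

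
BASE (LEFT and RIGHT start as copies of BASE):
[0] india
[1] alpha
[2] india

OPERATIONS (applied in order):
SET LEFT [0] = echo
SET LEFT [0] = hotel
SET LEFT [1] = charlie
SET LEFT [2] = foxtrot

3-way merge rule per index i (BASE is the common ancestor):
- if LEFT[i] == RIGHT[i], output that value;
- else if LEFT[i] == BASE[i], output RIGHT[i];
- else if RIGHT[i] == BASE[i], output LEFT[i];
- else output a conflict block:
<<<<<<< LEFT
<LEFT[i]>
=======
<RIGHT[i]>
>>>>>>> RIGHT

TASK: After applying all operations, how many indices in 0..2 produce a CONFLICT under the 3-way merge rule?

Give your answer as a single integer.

Final LEFT:  [hotel, charlie, foxtrot]
Final RIGHT: [india, alpha, india]
i=0: L=hotel, R=india=BASE -> take LEFT -> hotel
i=1: L=charlie, R=alpha=BASE -> take LEFT -> charlie
i=2: L=foxtrot, R=india=BASE -> take LEFT -> foxtrot
Conflict count: 0

Answer: 0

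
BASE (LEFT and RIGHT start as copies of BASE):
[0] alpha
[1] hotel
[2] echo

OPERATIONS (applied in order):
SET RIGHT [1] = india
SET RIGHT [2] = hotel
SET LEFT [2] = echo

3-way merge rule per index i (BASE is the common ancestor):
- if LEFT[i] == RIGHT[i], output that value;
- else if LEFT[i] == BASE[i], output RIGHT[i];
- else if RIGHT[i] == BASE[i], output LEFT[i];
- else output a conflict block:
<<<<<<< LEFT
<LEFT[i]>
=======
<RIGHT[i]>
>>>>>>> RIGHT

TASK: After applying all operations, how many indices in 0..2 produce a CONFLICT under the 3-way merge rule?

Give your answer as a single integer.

Answer: 0

Derivation:
Final LEFT:  [alpha, hotel, echo]
Final RIGHT: [alpha, india, hotel]
i=0: L=alpha R=alpha -> agree -> alpha
i=1: L=hotel=BASE, R=india -> take RIGHT -> india
i=2: L=echo=BASE, R=hotel -> take RIGHT -> hotel
Conflict count: 0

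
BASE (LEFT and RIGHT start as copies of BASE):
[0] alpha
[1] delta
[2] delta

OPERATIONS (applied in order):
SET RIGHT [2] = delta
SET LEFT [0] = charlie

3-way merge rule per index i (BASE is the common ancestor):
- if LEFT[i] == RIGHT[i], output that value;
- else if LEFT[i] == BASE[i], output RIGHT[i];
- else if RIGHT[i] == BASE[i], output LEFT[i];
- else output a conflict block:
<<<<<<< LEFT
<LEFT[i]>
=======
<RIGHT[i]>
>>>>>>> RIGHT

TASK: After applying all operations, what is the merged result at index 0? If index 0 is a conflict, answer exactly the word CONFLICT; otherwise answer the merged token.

Answer: charlie

Derivation:
Final LEFT:  [charlie, delta, delta]
Final RIGHT: [alpha, delta, delta]
i=0: L=charlie, R=alpha=BASE -> take LEFT -> charlie
i=1: L=delta R=delta -> agree -> delta
i=2: L=delta R=delta -> agree -> delta
Index 0 -> charlie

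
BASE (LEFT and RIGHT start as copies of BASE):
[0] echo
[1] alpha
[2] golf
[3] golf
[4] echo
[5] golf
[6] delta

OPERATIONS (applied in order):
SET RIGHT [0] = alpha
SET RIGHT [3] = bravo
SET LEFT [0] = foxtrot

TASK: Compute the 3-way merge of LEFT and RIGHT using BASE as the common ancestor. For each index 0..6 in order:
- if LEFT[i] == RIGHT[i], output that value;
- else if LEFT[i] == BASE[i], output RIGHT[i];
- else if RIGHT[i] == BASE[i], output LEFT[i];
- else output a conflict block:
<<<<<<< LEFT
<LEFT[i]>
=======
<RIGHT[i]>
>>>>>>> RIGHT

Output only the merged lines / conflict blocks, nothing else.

Final LEFT:  [foxtrot, alpha, golf, golf, echo, golf, delta]
Final RIGHT: [alpha, alpha, golf, bravo, echo, golf, delta]
i=0: BASE=echo L=foxtrot R=alpha all differ -> CONFLICT
i=1: L=alpha R=alpha -> agree -> alpha
i=2: L=golf R=golf -> agree -> golf
i=3: L=golf=BASE, R=bravo -> take RIGHT -> bravo
i=4: L=echo R=echo -> agree -> echo
i=5: L=golf R=golf -> agree -> golf
i=6: L=delta R=delta -> agree -> delta

Answer: <<<<<<< LEFT
foxtrot
=======
alpha
>>>>>>> RIGHT
alpha
golf
bravo
echo
golf
delta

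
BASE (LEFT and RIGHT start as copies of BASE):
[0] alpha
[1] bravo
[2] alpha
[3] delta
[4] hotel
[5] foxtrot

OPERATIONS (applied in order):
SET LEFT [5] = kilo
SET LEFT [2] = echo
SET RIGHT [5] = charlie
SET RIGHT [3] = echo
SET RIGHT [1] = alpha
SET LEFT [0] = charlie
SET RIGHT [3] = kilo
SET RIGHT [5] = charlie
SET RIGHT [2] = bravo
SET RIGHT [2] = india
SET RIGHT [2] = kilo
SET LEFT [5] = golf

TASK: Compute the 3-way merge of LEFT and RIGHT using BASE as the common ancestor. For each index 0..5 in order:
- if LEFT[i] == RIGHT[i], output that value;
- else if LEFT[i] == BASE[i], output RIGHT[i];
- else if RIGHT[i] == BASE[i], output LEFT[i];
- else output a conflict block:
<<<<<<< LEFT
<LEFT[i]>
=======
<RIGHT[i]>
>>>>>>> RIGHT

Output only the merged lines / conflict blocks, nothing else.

Answer: charlie
alpha
<<<<<<< LEFT
echo
=======
kilo
>>>>>>> RIGHT
kilo
hotel
<<<<<<< LEFT
golf
=======
charlie
>>>>>>> RIGHT

Derivation:
Final LEFT:  [charlie, bravo, echo, delta, hotel, golf]
Final RIGHT: [alpha, alpha, kilo, kilo, hotel, charlie]
i=0: L=charlie, R=alpha=BASE -> take LEFT -> charlie
i=1: L=bravo=BASE, R=alpha -> take RIGHT -> alpha
i=2: BASE=alpha L=echo R=kilo all differ -> CONFLICT
i=3: L=delta=BASE, R=kilo -> take RIGHT -> kilo
i=4: L=hotel R=hotel -> agree -> hotel
i=5: BASE=foxtrot L=golf R=charlie all differ -> CONFLICT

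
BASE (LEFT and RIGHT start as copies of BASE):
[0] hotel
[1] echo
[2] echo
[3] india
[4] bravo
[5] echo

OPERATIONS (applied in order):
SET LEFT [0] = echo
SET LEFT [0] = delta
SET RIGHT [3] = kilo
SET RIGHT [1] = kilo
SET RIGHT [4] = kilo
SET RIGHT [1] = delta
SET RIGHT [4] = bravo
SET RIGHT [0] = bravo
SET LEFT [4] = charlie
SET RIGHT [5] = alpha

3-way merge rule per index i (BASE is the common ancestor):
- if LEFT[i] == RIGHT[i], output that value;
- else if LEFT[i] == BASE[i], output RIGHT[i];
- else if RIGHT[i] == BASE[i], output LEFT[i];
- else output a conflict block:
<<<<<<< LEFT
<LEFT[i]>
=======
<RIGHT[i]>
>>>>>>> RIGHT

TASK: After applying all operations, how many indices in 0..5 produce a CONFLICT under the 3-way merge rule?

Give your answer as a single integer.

Answer: 1

Derivation:
Final LEFT:  [delta, echo, echo, india, charlie, echo]
Final RIGHT: [bravo, delta, echo, kilo, bravo, alpha]
i=0: BASE=hotel L=delta R=bravo all differ -> CONFLICT
i=1: L=echo=BASE, R=delta -> take RIGHT -> delta
i=2: L=echo R=echo -> agree -> echo
i=3: L=india=BASE, R=kilo -> take RIGHT -> kilo
i=4: L=charlie, R=bravo=BASE -> take LEFT -> charlie
i=5: L=echo=BASE, R=alpha -> take RIGHT -> alpha
Conflict count: 1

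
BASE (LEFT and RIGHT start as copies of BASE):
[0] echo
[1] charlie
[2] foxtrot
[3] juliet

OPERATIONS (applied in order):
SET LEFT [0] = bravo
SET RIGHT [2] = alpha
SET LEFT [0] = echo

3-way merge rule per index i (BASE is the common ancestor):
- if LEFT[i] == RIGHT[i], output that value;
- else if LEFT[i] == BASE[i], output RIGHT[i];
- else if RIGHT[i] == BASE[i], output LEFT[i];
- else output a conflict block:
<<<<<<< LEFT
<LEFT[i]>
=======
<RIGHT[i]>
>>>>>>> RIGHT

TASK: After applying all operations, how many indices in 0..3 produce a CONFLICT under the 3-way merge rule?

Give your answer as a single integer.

Final LEFT:  [echo, charlie, foxtrot, juliet]
Final RIGHT: [echo, charlie, alpha, juliet]
i=0: L=echo R=echo -> agree -> echo
i=1: L=charlie R=charlie -> agree -> charlie
i=2: L=foxtrot=BASE, R=alpha -> take RIGHT -> alpha
i=3: L=juliet R=juliet -> agree -> juliet
Conflict count: 0

Answer: 0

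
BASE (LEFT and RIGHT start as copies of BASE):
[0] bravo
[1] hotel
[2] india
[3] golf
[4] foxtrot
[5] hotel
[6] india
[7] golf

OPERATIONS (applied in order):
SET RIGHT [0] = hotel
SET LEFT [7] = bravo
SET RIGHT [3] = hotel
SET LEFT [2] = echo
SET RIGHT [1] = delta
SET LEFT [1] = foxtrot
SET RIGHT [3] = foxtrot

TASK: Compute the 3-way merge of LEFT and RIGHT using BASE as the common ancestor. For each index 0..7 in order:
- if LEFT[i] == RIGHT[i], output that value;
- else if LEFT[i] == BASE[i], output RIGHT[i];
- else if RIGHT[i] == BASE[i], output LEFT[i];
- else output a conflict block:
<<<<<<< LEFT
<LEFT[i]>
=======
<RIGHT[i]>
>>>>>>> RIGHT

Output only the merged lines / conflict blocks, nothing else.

Answer: hotel
<<<<<<< LEFT
foxtrot
=======
delta
>>>>>>> RIGHT
echo
foxtrot
foxtrot
hotel
india
bravo

Derivation:
Final LEFT:  [bravo, foxtrot, echo, golf, foxtrot, hotel, india, bravo]
Final RIGHT: [hotel, delta, india, foxtrot, foxtrot, hotel, india, golf]
i=0: L=bravo=BASE, R=hotel -> take RIGHT -> hotel
i=1: BASE=hotel L=foxtrot R=delta all differ -> CONFLICT
i=2: L=echo, R=india=BASE -> take LEFT -> echo
i=3: L=golf=BASE, R=foxtrot -> take RIGHT -> foxtrot
i=4: L=foxtrot R=foxtrot -> agree -> foxtrot
i=5: L=hotel R=hotel -> agree -> hotel
i=6: L=india R=india -> agree -> india
i=7: L=bravo, R=golf=BASE -> take LEFT -> bravo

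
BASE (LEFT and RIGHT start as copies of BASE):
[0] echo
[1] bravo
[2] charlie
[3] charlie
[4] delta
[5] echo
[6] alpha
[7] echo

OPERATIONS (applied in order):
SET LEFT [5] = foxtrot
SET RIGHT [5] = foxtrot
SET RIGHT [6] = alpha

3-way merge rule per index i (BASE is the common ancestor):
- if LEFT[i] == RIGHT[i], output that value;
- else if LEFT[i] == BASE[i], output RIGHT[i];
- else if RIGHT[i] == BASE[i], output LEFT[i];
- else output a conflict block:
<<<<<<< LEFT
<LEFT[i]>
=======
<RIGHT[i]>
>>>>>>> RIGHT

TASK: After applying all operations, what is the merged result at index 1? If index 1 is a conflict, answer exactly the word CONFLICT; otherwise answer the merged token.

Final LEFT:  [echo, bravo, charlie, charlie, delta, foxtrot, alpha, echo]
Final RIGHT: [echo, bravo, charlie, charlie, delta, foxtrot, alpha, echo]
i=0: L=echo R=echo -> agree -> echo
i=1: L=bravo R=bravo -> agree -> bravo
i=2: L=charlie R=charlie -> agree -> charlie
i=3: L=charlie R=charlie -> agree -> charlie
i=4: L=delta R=delta -> agree -> delta
i=5: L=foxtrot R=foxtrot -> agree -> foxtrot
i=6: L=alpha R=alpha -> agree -> alpha
i=7: L=echo R=echo -> agree -> echo
Index 1 -> bravo

Answer: bravo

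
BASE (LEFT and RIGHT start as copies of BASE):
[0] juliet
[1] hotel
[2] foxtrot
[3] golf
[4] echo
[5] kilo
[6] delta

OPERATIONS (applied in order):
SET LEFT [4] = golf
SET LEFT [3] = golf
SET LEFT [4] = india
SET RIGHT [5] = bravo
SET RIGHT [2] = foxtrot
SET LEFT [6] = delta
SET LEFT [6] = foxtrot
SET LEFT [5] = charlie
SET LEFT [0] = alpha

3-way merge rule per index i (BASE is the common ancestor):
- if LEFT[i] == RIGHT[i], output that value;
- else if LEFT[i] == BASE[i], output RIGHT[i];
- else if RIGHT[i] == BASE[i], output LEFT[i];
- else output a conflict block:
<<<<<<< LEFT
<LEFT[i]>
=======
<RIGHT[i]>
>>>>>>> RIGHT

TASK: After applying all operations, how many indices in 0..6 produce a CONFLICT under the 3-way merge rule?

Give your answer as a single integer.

Answer: 1

Derivation:
Final LEFT:  [alpha, hotel, foxtrot, golf, india, charlie, foxtrot]
Final RIGHT: [juliet, hotel, foxtrot, golf, echo, bravo, delta]
i=0: L=alpha, R=juliet=BASE -> take LEFT -> alpha
i=1: L=hotel R=hotel -> agree -> hotel
i=2: L=foxtrot R=foxtrot -> agree -> foxtrot
i=3: L=golf R=golf -> agree -> golf
i=4: L=india, R=echo=BASE -> take LEFT -> india
i=5: BASE=kilo L=charlie R=bravo all differ -> CONFLICT
i=6: L=foxtrot, R=delta=BASE -> take LEFT -> foxtrot
Conflict count: 1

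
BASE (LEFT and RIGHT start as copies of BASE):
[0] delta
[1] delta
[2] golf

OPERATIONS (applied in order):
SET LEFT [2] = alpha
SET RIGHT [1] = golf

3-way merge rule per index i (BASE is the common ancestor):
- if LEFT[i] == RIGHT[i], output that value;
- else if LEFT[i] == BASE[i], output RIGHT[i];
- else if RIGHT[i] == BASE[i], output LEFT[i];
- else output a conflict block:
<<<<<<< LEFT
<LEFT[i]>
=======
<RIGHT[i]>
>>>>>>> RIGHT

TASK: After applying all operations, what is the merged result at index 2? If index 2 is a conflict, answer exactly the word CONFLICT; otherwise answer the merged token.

Final LEFT:  [delta, delta, alpha]
Final RIGHT: [delta, golf, golf]
i=0: L=delta R=delta -> agree -> delta
i=1: L=delta=BASE, R=golf -> take RIGHT -> golf
i=2: L=alpha, R=golf=BASE -> take LEFT -> alpha
Index 2 -> alpha

Answer: alpha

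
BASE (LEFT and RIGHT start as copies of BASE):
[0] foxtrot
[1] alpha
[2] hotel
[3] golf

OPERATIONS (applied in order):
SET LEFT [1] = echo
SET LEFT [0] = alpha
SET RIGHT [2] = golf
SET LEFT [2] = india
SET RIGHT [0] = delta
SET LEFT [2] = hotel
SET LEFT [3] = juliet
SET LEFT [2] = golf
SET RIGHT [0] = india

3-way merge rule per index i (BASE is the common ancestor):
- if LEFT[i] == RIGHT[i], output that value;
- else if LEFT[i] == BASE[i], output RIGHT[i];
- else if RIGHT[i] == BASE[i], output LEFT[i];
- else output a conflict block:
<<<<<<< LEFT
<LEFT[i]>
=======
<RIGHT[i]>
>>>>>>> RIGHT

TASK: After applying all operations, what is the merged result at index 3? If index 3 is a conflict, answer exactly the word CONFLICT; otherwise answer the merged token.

Answer: juliet

Derivation:
Final LEFT:  [alpha, echo, golf, juliet]
Final RIGHT: [india, alpha, golf, golf]
i=0: BASE=foxtrot L=alpha R=india all differ -> CONFLICT
i=1: L=echo, R=alpha=BASE -> take LEFT -> echo
i=2: L=golf R=golf -> agree -> golf
i=3: L=juliet, R=golf=BASE -> take LEFT -> juliet
Index 3 -> juliet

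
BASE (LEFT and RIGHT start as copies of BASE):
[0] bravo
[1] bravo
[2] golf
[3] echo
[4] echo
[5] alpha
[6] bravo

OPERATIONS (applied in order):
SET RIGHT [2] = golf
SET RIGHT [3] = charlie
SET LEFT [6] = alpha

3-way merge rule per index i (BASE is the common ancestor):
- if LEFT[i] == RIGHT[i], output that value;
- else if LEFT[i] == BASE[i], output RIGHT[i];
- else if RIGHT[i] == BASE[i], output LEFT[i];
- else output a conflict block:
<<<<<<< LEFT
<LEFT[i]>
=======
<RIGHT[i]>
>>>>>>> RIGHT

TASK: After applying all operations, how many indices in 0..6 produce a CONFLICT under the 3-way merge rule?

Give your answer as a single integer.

Answer: 0

Derivation:
Final LEFT:  [bravo, bravo, golf, echo, echo, alpha, alpha]
Final RIGHT: [bravo, bravo, golf, charlie, echo, alpha, bravo]
i=0: L=bravo R=bravo -> agree -> bravo
i=1: L=bravo R=bravo -> agree -> bravo
i=2: L=golf R=golf -> agree -> golf
i=3: L=echo=BASE, R=charlie -> take RIGHT -> charlie
i=4: L=echo R=echo -> agree -> echo
i=5: L=alpha R=alpha -> agree -> alpha
i=6: L=alpha, R=bravo=BASE -> take LEFT -> alpha
Conflict count: 0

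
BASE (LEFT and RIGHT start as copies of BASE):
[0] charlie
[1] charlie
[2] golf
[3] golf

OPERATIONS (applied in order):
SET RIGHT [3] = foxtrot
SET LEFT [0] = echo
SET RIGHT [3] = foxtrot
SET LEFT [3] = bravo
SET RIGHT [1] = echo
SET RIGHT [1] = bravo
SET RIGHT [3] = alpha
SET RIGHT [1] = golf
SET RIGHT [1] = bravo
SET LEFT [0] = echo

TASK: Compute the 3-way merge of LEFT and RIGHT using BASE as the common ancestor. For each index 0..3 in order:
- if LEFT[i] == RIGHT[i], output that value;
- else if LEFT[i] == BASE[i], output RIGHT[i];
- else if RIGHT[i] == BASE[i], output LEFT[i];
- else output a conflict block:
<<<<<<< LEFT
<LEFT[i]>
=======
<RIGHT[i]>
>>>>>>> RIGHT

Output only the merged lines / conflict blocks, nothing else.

Answer: echo
bravo
golf
<<<<<<< LEFT
bravo
=======
alpha
>>>>>>> RIGHT

Derivation:
Final LEFT:  [echo, charlie, golf, bravo]
Final RIGHT: [charlie, bravo, golf, alpha]
i=0: L=echo, R=charlie=BASE -> take LEFT -> echo
i=1: L=charlie=BASE, R=bravo -> take RIGHT -> bravo
i=2: L=golf R=golf -> agree -> golf
i=3: BASE=golf L=bravo R=alpha all differ -> CONFLICT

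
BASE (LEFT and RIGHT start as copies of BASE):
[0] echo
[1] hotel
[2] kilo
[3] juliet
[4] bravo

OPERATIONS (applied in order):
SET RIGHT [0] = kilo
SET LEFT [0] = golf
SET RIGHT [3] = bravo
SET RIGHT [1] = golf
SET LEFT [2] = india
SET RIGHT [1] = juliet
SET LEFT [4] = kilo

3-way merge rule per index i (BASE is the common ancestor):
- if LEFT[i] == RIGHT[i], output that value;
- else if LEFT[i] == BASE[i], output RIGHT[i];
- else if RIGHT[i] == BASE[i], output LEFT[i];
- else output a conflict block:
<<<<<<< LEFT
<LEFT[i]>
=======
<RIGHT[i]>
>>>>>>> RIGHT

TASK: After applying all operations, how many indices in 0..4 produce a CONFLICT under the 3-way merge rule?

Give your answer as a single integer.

Answer: 1

Derivation:
Final LEFT:  [golf, hotel, india, juliet, kilo]
Final RIGHT: [kilo, juliet, kilo, bravo, bravo]
i=0: BASE=echo L=golf R=kilo all differ -> CONFLICT
i=1: L=hotel=BASE, R=juliet -> take RIGHT -> juliet
i=2: L=india, R=kilo=BASE -> take LEFT -> india
i=3: L=juliet=BASE, R=bravo -> take RIGHT -> bravo
i=4: L=kilo, R=bravo=BASE -> take LEFT -> kilo
Conflict count: 1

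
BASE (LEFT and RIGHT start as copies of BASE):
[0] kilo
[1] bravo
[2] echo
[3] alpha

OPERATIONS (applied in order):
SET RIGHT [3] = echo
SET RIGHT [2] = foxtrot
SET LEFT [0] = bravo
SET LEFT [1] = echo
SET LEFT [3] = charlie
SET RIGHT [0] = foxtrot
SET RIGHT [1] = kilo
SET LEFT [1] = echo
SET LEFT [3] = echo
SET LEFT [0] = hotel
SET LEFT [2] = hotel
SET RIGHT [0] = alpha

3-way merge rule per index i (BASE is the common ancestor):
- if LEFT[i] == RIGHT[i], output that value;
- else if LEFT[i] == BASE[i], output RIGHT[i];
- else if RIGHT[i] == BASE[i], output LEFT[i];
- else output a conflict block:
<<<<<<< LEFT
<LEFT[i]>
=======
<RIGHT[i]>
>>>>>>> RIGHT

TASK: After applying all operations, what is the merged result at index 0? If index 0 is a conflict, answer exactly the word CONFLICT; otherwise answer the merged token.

Final LEFT:  [hotel, echo, hotel, echo]
Final RIGHT: [alpha, kilo, foxtrot, echo]
i=0: BASE=kilo L=hotel R=alpha all differ -> CONFLICT
i=1: BASE=bravo L=echo R=kilo all differ -> CONFLICT
i=2: BASE=echo L=hotel R=foxtrot all differ -> CONFLICT
i=3: L=echo R=echo -> agree -> echo
Index 0 -> CONFLICT

Answer: CONFLICT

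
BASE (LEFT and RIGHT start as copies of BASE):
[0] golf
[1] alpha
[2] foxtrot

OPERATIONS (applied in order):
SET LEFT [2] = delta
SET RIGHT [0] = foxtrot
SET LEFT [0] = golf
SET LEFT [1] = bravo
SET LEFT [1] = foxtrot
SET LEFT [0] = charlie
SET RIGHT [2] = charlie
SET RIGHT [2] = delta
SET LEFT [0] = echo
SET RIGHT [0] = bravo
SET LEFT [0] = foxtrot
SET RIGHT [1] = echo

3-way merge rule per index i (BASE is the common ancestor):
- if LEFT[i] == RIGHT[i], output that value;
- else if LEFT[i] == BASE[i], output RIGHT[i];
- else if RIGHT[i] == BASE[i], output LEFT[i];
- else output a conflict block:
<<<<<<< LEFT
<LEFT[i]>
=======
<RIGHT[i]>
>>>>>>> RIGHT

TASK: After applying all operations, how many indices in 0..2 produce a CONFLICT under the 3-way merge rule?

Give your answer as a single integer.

Answer: 2

Derivation:
Final LEFT:  [foxtrot, foxtrot, delta]
Final RIGHT: [bravo, echo, delta]
i=0: BASE=golf L=foxtrot R=bravo all differ -> CONFLICT
i=1: BASE=alpha L=foxtrot R=echo all differ -> CONFLICT
i=2: L=delta R=delta -> agree -> delta
Conflict count: 2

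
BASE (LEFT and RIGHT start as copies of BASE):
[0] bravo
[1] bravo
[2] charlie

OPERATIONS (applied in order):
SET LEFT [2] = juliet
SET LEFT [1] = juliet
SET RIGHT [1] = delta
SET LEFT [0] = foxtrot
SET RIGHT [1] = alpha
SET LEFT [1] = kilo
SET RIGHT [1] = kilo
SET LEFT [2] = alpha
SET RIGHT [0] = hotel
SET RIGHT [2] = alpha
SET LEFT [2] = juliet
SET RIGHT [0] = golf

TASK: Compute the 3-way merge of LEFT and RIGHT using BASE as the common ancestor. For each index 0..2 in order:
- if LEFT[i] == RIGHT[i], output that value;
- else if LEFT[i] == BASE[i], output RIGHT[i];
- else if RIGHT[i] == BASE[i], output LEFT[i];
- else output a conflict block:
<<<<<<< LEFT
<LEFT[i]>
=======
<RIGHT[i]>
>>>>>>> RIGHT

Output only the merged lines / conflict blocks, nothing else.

Final LEFT:  [foxtrot, kilo, juliet]
Final RIGHT: [golf, kilo, alpha]
i=0: BASE=bravo L=foxtrot R=golf all differ -> CONFLICT
i=1: L=kilo R=kilo -> agree -> kilo
i=2: BASE=charlie L=juliet R=alpha all differ -> CONFLICT

Answer: <<<<<<< LEFT
foxtrot
=======
golf
>>>>>>> RIGHT
kilo
<<<<<<< LEFT
juliet
=======
alpha
>>>>>>> RIGHT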